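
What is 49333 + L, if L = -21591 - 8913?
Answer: 18829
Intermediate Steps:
L = -30504
49333 + L = 49333 - 30504 = 18829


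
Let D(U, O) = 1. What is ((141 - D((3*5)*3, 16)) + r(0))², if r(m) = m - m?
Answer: 19600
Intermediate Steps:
r(m) = 0
((141 - D((3*5)*3, 16)) + r(0))² = ((141 - 1*1) + 0)² = ((141 - 1) + 0)² = (140 + 0)² = 140² = 19600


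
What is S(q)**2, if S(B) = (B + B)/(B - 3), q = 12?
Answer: 64/9 ≈ 7.1111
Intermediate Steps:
S(B) = 2*B/(-3 + B) (S(B) = (2*B)/(-3 + B) = 2*B/(-3 + B))
S(q)**2 = (2*12/(-3 + 12))**2 = (2*12/9)**2 = (2*12*(1/9))**2 = (8/3)**2 = 64/9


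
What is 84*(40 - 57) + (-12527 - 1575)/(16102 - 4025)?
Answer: -17260058/12077 ≈ -1429.2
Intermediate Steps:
84*(40 - 57) + (-12527 - 1575)/(16102 - 4025) = 84*(-17) - 14102/12077 = -1428 - 14102*1/12077 = -1428 - 14102/12077 = -17260058/12077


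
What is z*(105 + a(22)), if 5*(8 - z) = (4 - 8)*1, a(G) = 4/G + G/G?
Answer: 4672/5 ≈ 934.40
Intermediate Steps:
a(G) = 1 + 4/G (a(G) = 4/G + 1 = 1 + 4/G)
z = 44/5 (z = 8 - (4 - 8)/5 = 8 - (-4)/5 = 8 - 1/5*(-4) = 8 + 4/5 = 44/5 ≈ 8.8000)
z*(105 + a(22)) = 44*(105 + (4 + 22)/22)/5 = 44*(105 + (1/22)*26)/5 = 44*(105 + 13/11)/5 = (44/5)*(1168/11) = 4672/5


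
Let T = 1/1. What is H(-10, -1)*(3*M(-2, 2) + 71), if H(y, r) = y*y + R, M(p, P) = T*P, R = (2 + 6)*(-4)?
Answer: 5236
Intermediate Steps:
T = 1
R = -32 (R = 8*(-4) = -32)
M(p, P) = P (M(p, P) = 1*P = P)
H(y, r) = -32 + y**2 (H(y, r) = y*y - 32 = y**2 - 32 = -32 + y**2)
H(-10, -1)*(3*M(-2, 2) + 71) = (-32 + (-10)**2)*(3*2 + 71) = (-32 + 100)*(6 + 71) = 68*77 = 5236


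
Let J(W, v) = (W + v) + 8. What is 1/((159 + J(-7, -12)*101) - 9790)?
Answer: -1/10742 ≈ -9.3093e-5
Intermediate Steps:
J(W, v) = 8 + W + v
1/((159 + J(-7, -12)*101) - 9790) = 1/((159 + (8 - 7 - 12)*101) - 9790) = 1/((159 - 11*101) - 9790) = 1/((159 - 1111) - 9790) = 1/(-952 - 9790) = 1/(-10742) = -1/10742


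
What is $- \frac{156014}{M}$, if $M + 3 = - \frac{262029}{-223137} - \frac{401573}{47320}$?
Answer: $\frac{549109102279920}{36294370247} \approx 15129.0$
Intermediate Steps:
$M = - \frac{36294370247}{3519614280}$ ($M = -3 - \left(- \frac{87343}{74379} + \frac{401573}{47320}\right) = -3 - \frac{25735527407}{3519614280} = - \frac{36294370247}{3519614280} \approx -10.312$)
$- \frac{156014}{M} = - \frac{156014}{- \frac{36294370247}{3519614280}} = \left(-156014\right) \left(- \frac{3519614280}{36294370247}\right) = \frac{549109102279920}{36294370247}$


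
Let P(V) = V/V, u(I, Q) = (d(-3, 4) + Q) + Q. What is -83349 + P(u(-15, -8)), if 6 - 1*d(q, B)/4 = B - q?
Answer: -83348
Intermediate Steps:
d(q, B) = 24 - 4*B + 4*q (d(q, B) = 24 - 4*(B - q) = 24 + (-4*B + 4*q) = 24 - 4*B + 4*q)
u(I, Q) = -4 + 2*Q (u(I, Q) = ((24 - 4*4 + 4*(-3)) + Q) + Q = ((24 - 16 - 12) + Q) + Q = (-4 + Q) + Q = -4 + 2*Q)
P(V) = 1
-83349 + P(u(-15, -8)) = -83349 + 1 = -83348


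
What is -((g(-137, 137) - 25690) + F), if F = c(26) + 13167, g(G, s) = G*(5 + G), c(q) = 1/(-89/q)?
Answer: -494903/89 ≈ -5560.7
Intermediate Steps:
c(q) = -q/89
F = 1171837/89 (F = -1/89*26 + 13167 = -26/89 + 13167 = 1171837/89 ≈ 13167.)
-((g(-137, 137) - 25690) + F) = -((-137*(5 - 137) - 25690) + 1171837/89) = -((-137*(-132) - 25690) + 1171837/89) = -((18084 - 25690) + 1171837/89) = -(-7606 + 1171837/89) = -1*494903/89 = -494903/89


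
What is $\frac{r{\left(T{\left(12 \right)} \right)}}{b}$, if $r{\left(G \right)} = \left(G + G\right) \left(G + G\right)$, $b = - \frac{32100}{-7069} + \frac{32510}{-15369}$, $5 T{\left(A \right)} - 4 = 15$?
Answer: $\frac{4128451518}{173376125} \approx 23.812$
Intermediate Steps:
$T{\left(A \right)} = \frac{19}{5}$ ($T{\left(A \right)} = \frac{4}{5} + \frac{1}{5} \cdot 15 = \frac{4}{5} + 3 = \frac{19}{5}$)
$b = \frac{263531710}{108643461}$ ($b = \left(-32100\right) \left(- \frac{1}{7069}\right) + 32510 \left(- \frac{1}{15369}\right) = \frac{32100}{7069} - \frac{32510}{15369} = \frac{263531710}{108643461} \approx 2.4257$)
$r{\left(G \right)} = 4 G^{2}$ ($r{\left(G \right)} = 2 G 2 G = 4 G^{2}$)
$\frac{r{\left(T{\left(12 \right)} \right)}}{b} = \frac{4 \left(\frac{19}{5}\right)^{2}}{\frac{263531710}{108643461}} = 4 \cdot \frac{361}{25} \cdot \frac{108643461}{263531710} = \frac{1444}{25} \cdot \frac{108643461}{263531710} = \frac{4128451518}{173376125}$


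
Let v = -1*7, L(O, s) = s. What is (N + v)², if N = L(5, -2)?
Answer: 81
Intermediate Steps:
v = -7
N = -2
(N + v)² = (-2 - 7)² = (-9)² = 81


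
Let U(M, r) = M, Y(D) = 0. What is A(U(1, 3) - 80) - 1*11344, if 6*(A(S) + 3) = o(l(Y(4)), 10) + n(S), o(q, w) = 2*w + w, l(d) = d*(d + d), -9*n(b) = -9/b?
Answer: -5376109/474 ≈ -11342.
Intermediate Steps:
n(b) = 1/b (n(b) = -(-1)/b = 1/b)
l(d) = 2*d² (l(d) = d*(2*d) = 2*d²)
o(q, w) = 3*w
A(S) = 2 + 1/(6*S) (A(S) = -3 + (3*10 + 1/S)/6 = -3 + (30 + 1/S)/6 = -3 + (5 + 1/(6*S)) = 2 + 1/(6*S))
A(U(1, 3) - 80) - 1*11344 = (2 + 1/(6*(1 - 80))) - 1*11344 = (2 + (⅙)/(-79)) - 11344 = (2 + (⅙)*(-1/79)) - 11344 = (2 - 1/474) - 11344 = 947/474 - 11344 = -5376109/474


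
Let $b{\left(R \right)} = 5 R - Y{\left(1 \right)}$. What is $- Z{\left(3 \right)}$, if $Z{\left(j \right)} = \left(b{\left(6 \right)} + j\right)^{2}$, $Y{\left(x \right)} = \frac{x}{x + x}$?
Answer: $- \frac{4225}{4} \approx -1056.3$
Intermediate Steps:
$Y{\left(x \right)} = \frac{1}{2}$ ($Y{\left(x \right)} = \frac{x}{2 x} = \frac{1}{2 x} x = \frac{1}{2}$)
$b{\left(R \right)} = - \frac{1}{2} + 5 R$ ($b{\left(R \right)} = 5 R - \frac{1}{2} = - \frac{1}{2} + 5 R$)
$Z{\left(j \right)} = \left(\frac{59}{2} + j\right)^{2}$ ($Z{\left(j \right)} = \left(\left(- \frac{1}{2} + 5 \cdot 6\right) + j\right)^{2} = \left(\left(- \frac{1}{2} + 30\right) + j\right)^{2} = \left(\frac{59}{2} + j\right)^{2}$)
$- Z{\left(3 \right)} = - \frac{\left(59 + 2 \cdot 3\right)^{2}}{4} = - \frac{\left(59 + 6\right)^{2}}{4} = - \frac{65^{2}}{4} = - \frac{4225}{4}$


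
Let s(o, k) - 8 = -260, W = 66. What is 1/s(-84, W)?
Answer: -1/252 ≈ -0.0039683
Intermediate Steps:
s(o, k) = -252 (s(o, k) = 8 - 260 = -252)
1/s(-84, W) = 1/(-252) = -1/252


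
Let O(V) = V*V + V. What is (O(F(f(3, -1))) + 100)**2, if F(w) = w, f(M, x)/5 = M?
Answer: 115600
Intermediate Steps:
f(M, x) = 5*M
O(V) = V + V**2 (O(V) = V**2 + V = V + V**2)
(O(F(f(3, -1))) + 100)**2 = ((5*3)*(1 + 5*3) + 100)**2 = (15*(1 + 15) + 100)**2 = (15*16 + 100)**2 = (240 + 100)**2 = 340**2 = 115600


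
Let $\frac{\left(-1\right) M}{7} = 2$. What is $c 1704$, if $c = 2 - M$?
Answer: $27264$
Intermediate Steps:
$M = -14$ ($M = \left(-7\right) 2 = -14$)
$c = 16$ ($c = 2 - -14 = 2 + 14 = 16$)
$c 1704 = 16 \cdot 1704 = 27264$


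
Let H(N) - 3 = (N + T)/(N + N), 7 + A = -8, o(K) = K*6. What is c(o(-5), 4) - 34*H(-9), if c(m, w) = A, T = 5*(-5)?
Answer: -1631/9 ≈ -181.22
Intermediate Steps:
T = -25
o(K) = 6*K
A = -15 (A = -7 - 8 = -15)
c(m, w) = -15
H(N) = 3 + (-25 + N)/(2*N) (H(N) = 3 + (N - 25)/(N + N) = 3 + (-25 + N)/((2*N)) = 3 + (-25 + N)*(1/(2*N)) = 3 + (-25 + N)/(2*N))
c(o(-5), 4) - 34*H(-9) = -15 - 17*(-25 + 7*(-9))/(-9) = -15 - 17*(-1)*(-25 - 63)/9 = -15 - 17*(-1)*(-88)/9 = -15 - 34*44/9 = -15 - 1496/9 = -1631/9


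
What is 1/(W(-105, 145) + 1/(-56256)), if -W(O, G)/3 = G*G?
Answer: -56256/3548347201 ≈ -1.5854e-5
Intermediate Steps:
W(O, G) = -3*G**2 (W(O, G) = -3*G*G = -3*G**2)
1/(W(-105, 145) + 1/(-56256)) = 1/(-3*145**2 + 1/(-56256)) = 1/(-3*21025 - 1/56256) = 1/(-63075 - 1/56256) = 1/(-3548347201/56256) = -56256/3548347201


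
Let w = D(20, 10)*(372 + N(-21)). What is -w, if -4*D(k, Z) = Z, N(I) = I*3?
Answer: 1545/2 ≈ 772.50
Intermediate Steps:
N(I) = 3*I
D(k, Z) = -Z/4
w = -1545/2 (w = (-1/4*10)*(372 + 3*(-21)) = -5*(372 - 63)/2 = -5/2*309 = -1545/2 ≈ -772.50)
-w = -1*(-1545/2) = 1545/2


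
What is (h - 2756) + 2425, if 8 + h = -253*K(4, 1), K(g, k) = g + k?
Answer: -1604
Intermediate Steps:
h = -1273 (h = -8 - 253*(4 + 1) = -8 - 253*5 = -8 - 1265 = -1273)
(h - 2756) + 2425 = (-1273 - 2756) + 2425 = -4029 + 2425 = -1604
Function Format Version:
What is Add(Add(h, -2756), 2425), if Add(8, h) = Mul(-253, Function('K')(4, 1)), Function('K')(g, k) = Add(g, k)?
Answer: -1604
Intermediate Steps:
h = -1273 (h = Add(-8, Mul(-253, Add(4, 1))) = Add(-8, Mul(-253, 5)) = Add(-8, -1265) = -1273)
Add(Add(h, -2756), 2425) = Add(Add(-1273, -2756), 2425) = Add(-4029, 2425) = -1604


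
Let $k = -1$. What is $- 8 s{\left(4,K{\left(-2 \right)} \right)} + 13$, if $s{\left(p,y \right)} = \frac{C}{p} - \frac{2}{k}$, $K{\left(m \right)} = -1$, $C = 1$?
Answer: $-5$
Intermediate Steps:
$s{\left(p,y \right)} = 2 + \frac{1}{p}$ ($s{\left(p,y \right)} = 1 \frac{1}{p} - \frac{2}{-1} = \frac{1}{p} - -2 = \frac{1}{p} + 2 = 2 + \frac{1}{p}$)
$- 8 s{\left(4,K{\left(-2 \right)} \right)} + 13 = - 8 \left(2 + \frac{1}{4}\right) + 13 = \left(-8\right) \frac{9}{4} + 13 = -18 + 13 = -5$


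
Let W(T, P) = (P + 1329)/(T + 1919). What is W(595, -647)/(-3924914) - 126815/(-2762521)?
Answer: 625655684900209/13629220286679858 ≈ 0.045905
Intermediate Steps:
W(T, P) = (1329 + P)/(1919 + T)
W(595, -647)/(-3924914) - 126815/(-2762521) = ((1329 - 647)/(1919 + 595))/(-3924914) - 126815/(-2762521) = (682/2514)*(-1/3924914) - 126815*(-1/2762521) = ((1/2514)*682)*(-1/3924914) + 126815/2762521 = (341/1257)*(-1/3924914) + 126815/2762521 = -341/4933616898 + 126815/2762521 = 625655684900209/13629220286679858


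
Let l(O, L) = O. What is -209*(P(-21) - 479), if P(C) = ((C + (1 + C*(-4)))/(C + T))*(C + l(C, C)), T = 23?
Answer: 381007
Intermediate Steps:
P(C) = 2*C*(1 - 3*C)/(23 + C) (P(C) = ((C + (1 + C*(-4)))/(C + 23))*(C + C) = ((C + (1 - 4*C))/(23 + C))*(2*C) = ((1 - 3*C)/(23 + C))*(2*C) = 2*C*(1 - 3*C)/(23 + C))
-209*(P(-21) - 479) = -209*(2*(-21)*(1 - 3*(-21))/(23 - 21) - 479) = -209*(2*(-21)*(1 + 63)/2 - 479) = -209*(2*(-21)*(½)*64 - 479) = -209*(-1344 - 479) = -209*(-1823) = 381007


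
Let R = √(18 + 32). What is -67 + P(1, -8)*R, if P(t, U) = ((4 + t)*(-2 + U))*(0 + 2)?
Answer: -67 - 500*√2 ≈ -774.11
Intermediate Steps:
P(t, U) = 2*(-2 + U)*(4 + t) (P(t, U) = ((-2 + U)*(4 + t))*2 = 2*(-2 + U)*(4 + t))
R = 5*√2 (R = √50 = 5*√2 ≈ 7.0711)
-67 + P(1, -8)*R = -67 + (-16 - 4*1 + 8*(-8) + 2*(-8)*1)*(5*√2) = -67 + (-16 - 4 - 64 - 16)*(5*√2) = -67 - 500*√2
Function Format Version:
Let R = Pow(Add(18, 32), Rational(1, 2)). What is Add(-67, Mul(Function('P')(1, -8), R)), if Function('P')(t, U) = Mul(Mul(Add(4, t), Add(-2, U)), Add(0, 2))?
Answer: Add(-67, Mul(-500, Pow(2, Rational(1, 2)))) ≈ -774.11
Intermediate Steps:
Function('P')(t, U) = Mul(2, Add(-2, U), Add(4, t)) (Function('P')(t, U) = Mul(Mul(Add(-2, U), Add(4, t)), 2) = Mul(2, Add(-2, U), Add(4, t)))
R = Mul(5, Pow(2, Rational(1, 2))) (R = Pow(50, Rational(1, 2)) = Mul(5, Pow(2, Rational(1, 2))) ≈ 7.0711)
Add(-67, Mul(Function('P')(1, -8), R)) = Add(-67, Mul(Add(-16, Mul(-4, 1), Mul(8, -8), Mul(2, -8, 1)), Mul(5, Pow(2, Rational(1, 2))))) = Add(-67, Mul(Add(-16, -4, -64, -16), Mul(5, Pow(2, Rational(1, 2))))) = Add(-67, Mul(-100, Mul(5, Pow(2, Rational(1, 2))))) = Add(-67, Mul(-500, Pow(2, Rational(1, 2))))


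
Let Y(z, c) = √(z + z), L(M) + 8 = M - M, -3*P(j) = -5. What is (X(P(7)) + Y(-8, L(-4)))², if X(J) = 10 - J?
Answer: 481/9 + 200*I/3 ≈ 53.444 + 66.667*I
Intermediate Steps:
P(j) = 5/3 (P(j) = -⅓*(-5) = 5/3)
L(M) = -8 (L(M) = -8 + (M - M) = -8 + 0 = -8)
Y(z, c) = √2*√z (Y(z, c) = √(2*z) = √2*√z)
(X(P(7)) + Y(-8, L(-4)))² = ((10 - 1*5/3) + √2*√(-8))² = ((10 - 5/3) + √2*(2*I*√2))² = (25/3 + 4*I)²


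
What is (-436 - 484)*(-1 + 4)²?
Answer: -8280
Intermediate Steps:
(-436 - 484)*(-1 + 4)² = -920*3² = -920*9 = -8280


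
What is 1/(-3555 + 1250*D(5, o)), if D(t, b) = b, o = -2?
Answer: -1/6055 ≈ -0.00016515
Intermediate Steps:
1/(-3555 + 1250*D(5, o)) = 1/(-3555 + 1250*(-2)) = 1/(-3555 - 2500) = 1/(-6055) = -1/6055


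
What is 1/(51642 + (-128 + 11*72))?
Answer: 1/52306 ≈ 1.9118e-5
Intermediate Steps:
1/(51642 + (-128 + 11*72)) = 1/(51642 + (-128 + 792)) = 1/(51642 + 664) = 1/52306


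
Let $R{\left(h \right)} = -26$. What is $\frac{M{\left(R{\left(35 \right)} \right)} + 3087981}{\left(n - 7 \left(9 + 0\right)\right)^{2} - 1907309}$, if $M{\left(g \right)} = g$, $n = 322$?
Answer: $- \frac{237535}{141556} \approx -1.678$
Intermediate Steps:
$\frac{M{\left(R{\left(35 \right)} \right)} + 3087981}{\left(n - 7 \left(9 + 0\right)\right)^{2} - 1907309} = \frac{-26 + 3087981}{\left(322 - 7 \left(9 + 0\right)\right)^{2} - 1907309} = \frac{3087955}{\left(322 - 63\right)^{2} - 1907309} = \frac{3087955}{259^{2} - 1907309} = \frac{3087955}{67081 - 1907309} = \frac{3087955}{-1840228} = 3087955 \left(- \frac{1}{1840228}\right) = - \frac{237535}{141556}$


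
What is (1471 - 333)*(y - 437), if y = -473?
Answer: -1035580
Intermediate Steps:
(1471 - 333)*(y - 437) = (1471 - 333)*(-473 - 437) = 1138*(-910) = -1035580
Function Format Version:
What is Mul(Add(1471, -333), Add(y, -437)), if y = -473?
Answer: -1035580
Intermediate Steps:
Mul(Add(1471, -333), Add(y, -437)) = Mul(Add(1471, -333), Add(-473, -437)) = Mul(1138, -910) = -1035580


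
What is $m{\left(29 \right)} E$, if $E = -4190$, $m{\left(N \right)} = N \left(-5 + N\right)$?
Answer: $-2916240$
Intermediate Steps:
$m{\left(29 \right)} E = 29 \left(-5 + 29\right) \left(-4190\right) = 29 \cdot 24 \left(-4190\right) = 696 \left(-4190\right) = -2916240$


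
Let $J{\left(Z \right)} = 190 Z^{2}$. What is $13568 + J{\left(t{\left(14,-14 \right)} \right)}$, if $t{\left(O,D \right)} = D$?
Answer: $50808$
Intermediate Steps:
$13568 + J{\left(t{\left(14,-14 \right)} \right)} = 13568 + 190 \left(-14\right)^{2} = 13568 + 190 \cdot 196 = 13568 + 37240 = 50808$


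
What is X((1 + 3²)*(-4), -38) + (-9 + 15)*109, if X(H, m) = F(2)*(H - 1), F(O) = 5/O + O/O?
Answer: 1021/2 ≈ 510.50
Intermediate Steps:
F(O) = 1 + 5/O (F(O) = 5/O + 1 = 1 + 5/O)
X(H, m) = -7/2 + 7*H/2 (X(H, m) = ((5 + 2)/2)*(H - 1) = ((½)*7)*(-1 + H) = 7*(-1 + H)/2 = -7/2 + 7*H/2)
X((1 + 3²)*(-4), -38) + (-9 + 15)*109 = (-7/2 + 7*((1 + 3²)*(-4))/2) + (-9 + 15)*109 = (-7/2 + 7*((1 + 9)*(-4))/2) + 6*109 = (-7/2 + 7*(10*(-4))/2) + 654 = (-7/2 + (7/2)*(-40)) + 654 = (-7/2 - 140) + 654 = -287/2 + 654 = 1021/2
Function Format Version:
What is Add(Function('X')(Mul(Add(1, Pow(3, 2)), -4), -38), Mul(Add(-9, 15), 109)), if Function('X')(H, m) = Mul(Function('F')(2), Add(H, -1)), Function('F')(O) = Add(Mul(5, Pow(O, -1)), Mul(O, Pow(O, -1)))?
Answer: Rational(1021, 2) ≈ 510.50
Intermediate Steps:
Function('F')(O) = Add(1, Mul(5, Pow(O, -1))) (Function('F')(O) = Add(Mul(5, Pow(O, -1)), 1) = Add(1, Mul(5, Pow(O, -1))))
Function('X')(H, m) = Add(Rational(-7, 2), Mul(Rational(7, 2), H)) (Function('X')(H, m) = Mul(Mul(Pow(2, -1), Add(5, 2)), Add(H, -1)) = Mul(Mul(Rational(1, 2), 7), Add(-1, H)) = Mul(Rational(7, 2), Add(-1, H)) = Add(Rational(-7, 2), Mul(Rational(7, 2), H)))
Add(Function('X')(Mul(Add(1, Pow(3, 2)), -4), -38), Mul(Add(-9, 15), 109)) = Add(Add(Rational(-7, 2), Mul(Rational(7, 2), Mul(Add(1, Pow(3, 2)), -4))), Mul(Add(-9, 15), 109)) = Add(Add(Rational(-7, 2), Mul(Rational(7, 2), Mul(Add(1, 9), -4))), Mul(6, 109)) = Add(Add(Rational(-7, 2), Mul(Rational(7, 2), Mul(10, -4))), 654) = Add(Add(Rational(-7, 2), Mul(Rational(7, 2), -40)), 654) = Add(Add(Rational(-7, 2), -140), 654) = Add(Rational(-287, 2), 654) = Rational(1021, 2)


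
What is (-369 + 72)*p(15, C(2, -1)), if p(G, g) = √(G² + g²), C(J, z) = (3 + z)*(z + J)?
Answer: -297*√229 ≈ -4494.4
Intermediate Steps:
C(J, z) = (3 + z)*(J + z)
(-369 + 72)*p(15, C(2, -1)) = (-369 + 72)*√(15² + ((-1)² + 3*2 + 3*(-1) + 2*(-1))²) = -297*√(225 + (1 + 6 - 3 - 2)²) = -297*√(225 + 2²) = -297*√(225 + 4) = -297*√229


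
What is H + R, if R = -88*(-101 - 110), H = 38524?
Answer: 57092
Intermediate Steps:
R = 18568 (R = -88*(-211) = 18568)
H + R = 38524 + 18568 = 57092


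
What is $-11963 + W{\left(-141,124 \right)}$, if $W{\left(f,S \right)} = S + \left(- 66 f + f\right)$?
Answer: $-2674$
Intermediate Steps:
$W{\left(f,S \right)} = S - 65 f$
$-11963 + W{\left(-141,124 \right)} = -11963 + \left(124 - -9165\right) = -11963 + \left(124 + 9165\right) = -11963 + 9289 = -2674$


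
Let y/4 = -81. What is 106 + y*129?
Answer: -41690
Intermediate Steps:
y = -324 (y = 4*(-81) = -324)
106 + y*129 = 106 - 324*129 = 106 - 41796 = -41690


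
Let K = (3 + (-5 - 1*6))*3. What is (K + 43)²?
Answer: 361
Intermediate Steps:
K = -24 (K = (3 + (-5 - 6))*3 = (3 - 11)*3 = -8*3 = -24)
(K + 43)² = (-24 + 43)² = 19² = 361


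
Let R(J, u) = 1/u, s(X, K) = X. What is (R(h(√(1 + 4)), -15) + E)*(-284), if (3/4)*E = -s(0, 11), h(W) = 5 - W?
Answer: 284/15 ≈ 18.933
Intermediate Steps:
E = 0 (E = 4*(-1*0)/3 = (4/3)*0 = 0)
(R(h(√(1 + 4)), -15) + E)*(-284) = (1/(-15) + 0)*(-284) = (-1/15 + 0)*(-284) = -1/15*(-284) = 284/15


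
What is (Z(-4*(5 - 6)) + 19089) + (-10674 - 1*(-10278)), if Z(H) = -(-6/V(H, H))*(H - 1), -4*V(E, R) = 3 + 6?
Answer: 18685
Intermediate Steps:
V(E, R) = -9/4 (V(E, R) = -(3 + 6)/4 = -1/4*9 = -9/4)
Z(H) = 8/3 - 8*H/3 (Z(H) = -(-6/(-9/4))*(H - 1) = -(-6*(-4/9))*(-1 + H) = -8*(-1 + H)/3 = -(-8/3 + 8*H/3) = 8/3 - 8*H/3)
(Z(-4*(5 - 6)) + 19089) + (-10674 - 1*(-10278)) = ((8/3 - (-32)*(5 - 6)/3) + 19089) + (-10674 - 1*(-10278)) = ((8/3 - (-32)*(-1)/3) + 19089) + (-10674 + 10278) = ((8/3 - 8/3*4) + 19089) - 396 = ((8/3 - 32/3) + 19089) - 396 = (-8 + 19089) - 396 = 19081 - 396 = 18685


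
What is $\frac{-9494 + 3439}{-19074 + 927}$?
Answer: $\frac{6055}{18147} \approx 0.33366$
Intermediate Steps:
$\frac{-9494 + 3439}{-19074 + 927} = - \frac{6055}{-18147} = \left(-6055\right) \left(- \frac{1}{18147}\right) = \frac{6055}{18147}$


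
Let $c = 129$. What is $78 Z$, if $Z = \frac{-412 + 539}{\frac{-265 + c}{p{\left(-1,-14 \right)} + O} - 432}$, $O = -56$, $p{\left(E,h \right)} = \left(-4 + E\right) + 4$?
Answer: $- \frac{282321}{12244} \approx -23.058$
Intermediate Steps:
$p{\left(E,h \right)} = E$
$Z = - \frac{7239}{24488}$ ($Z = \frac{-412 + 539}{\frac{-265 + 129}{-1 - 56} - 432} = \frac{127}{- \frac{136}{-57} - 432} = \frac{127}{\left(-136\right) \left(- \frac{1}{57}\right) - 432} = \frac{127}{\frac{136}{57} - 432} = \frac{127}{- \frac{24488}{57}} = 127 \left(- \frac{57}{24488}\right) = - \frac{7239}{24488} \approx -0.29561$)
$78 Z = 78 \left(- \frac{7239}{24488}\right) = - \frac{282321}{12244}$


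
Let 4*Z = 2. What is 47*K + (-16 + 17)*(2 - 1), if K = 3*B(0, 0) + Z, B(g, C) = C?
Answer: 49/2 ≈ 24.500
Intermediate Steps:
Z = ½ (Z = (¼)*2 = ½ ≈ 0.50000)
K = ½ (K = 3*0 + ½ = 0 + ½ = ½ ≈ 0.50000)
47*K + (-16 + 17)*(2 - 1) = 47*(½) + (-16 + 17)*(2 - 1) = 47/2 + 1*1 = 47/2 + 1 = 49/2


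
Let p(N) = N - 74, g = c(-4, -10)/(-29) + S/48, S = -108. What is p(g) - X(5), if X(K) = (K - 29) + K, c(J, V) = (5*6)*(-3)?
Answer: -6281/116 ≈ -54.147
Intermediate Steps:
c(J, V) = -90 (c(J, V) = 30*(-3) = -90)
X(K) = -29 + 2*K (X(K) = (-29 + K) + K = -29 + 2*K)
g = 99/116 (g = -90/(-29) - 108/48 = -90*(-1/29) - 108*1/48 = 90/29 - 9/4 = 99/116 ≈ 0.85345)
p(N) = -74 + N
p(g) - X(5) = (-74 + 99/116) - (-29 + 2*5) = -8485/116 - (-29 + 10) = -8485/116 - 1*(-19) = -8485/116 + 19 = -6281/116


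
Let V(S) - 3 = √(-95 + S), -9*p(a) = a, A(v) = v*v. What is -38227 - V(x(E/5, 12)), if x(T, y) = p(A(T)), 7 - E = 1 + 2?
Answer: -38230 - I*√21391/15 ≈ -38230.0 - 9.7504*I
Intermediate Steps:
E = 4 (E = 7 - (1 + 2) = 7 - 1*3 = 7 - 3 = 4)
A(v) = v²
p(a) = -a/9
x(T, y) = -T²/9
V(S) = 3 + √(-95 + S)
-38227 - V(x(E/5, 12)) = -38227 - (3 + √(-95 - (4/5)²/9)) = -38227 - (3 + √(-95 - ((⅕)*4)²/9)) = -38227 - (3 + √(-95 - (⅘)²/9)) = -38227 - (3 + √(-95 - ⅑*16/25)) = -38227 - (3 + √(-95 - 16/225)) = -38227 - (3 + √(-21391/225)) = -38227 - (3 + I*√21391/15) = -38227 + (-3 - I*√21391/15) = -38230 - I*√21391/15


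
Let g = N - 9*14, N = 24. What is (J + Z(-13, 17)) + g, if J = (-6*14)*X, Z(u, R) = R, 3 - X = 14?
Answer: 839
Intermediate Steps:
g = -102 (g = 24 - 9*14 = 24 - 126 = -102)
X = -11 (X = 3 - 1*14 = 3 - 14 = -11)
J = 924 (J = -6*14*(-11) = -84*(-11) = 924)
(J + Z(-13, 17)) + g = (924 + 17) - 102 = 941 - 102 = 839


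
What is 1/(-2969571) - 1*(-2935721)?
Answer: 8717831945690/2969571 ≈ 2.9357e+6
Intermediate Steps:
1/(-2969571) - 1*(-2935721) = -1/2969571 + 2935721 = 8717831945690/2969571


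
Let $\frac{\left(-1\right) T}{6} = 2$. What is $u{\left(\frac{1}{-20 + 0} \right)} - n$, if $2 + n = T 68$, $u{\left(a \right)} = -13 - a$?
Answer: $\frac{16101}{20} \approx 805.05$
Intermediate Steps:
$T = -12$ ($T = \left(-6\right) 2 = -12$)
$n = -818$ ($n = -2 - 816 = -818$)
$u{\left(\frac{1}{-20 + 0} \right)} - n = \left(-13 - \frac{1}{-20 + 0}\right) - -818 = \left(-13 - \frac{1}{-20}\right) + 818 = \left(-13 - - \frac{1}{20}\right) + 818 = \left(-13 + \frac{1}{20}\right) + 818 = - \frac{259}{20} + 818 = \frac{16101}{20}$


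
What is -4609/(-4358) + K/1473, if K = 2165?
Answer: 16224127/6419334 ≈ 2.5274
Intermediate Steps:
-4609/(-4358) + K/1473 = -4609/(-4358) + 2165/1473 = -4609*(-1/4358) + 2165*(1/1473) = 4609/4358 + 2165/1473 = 16224127/6419334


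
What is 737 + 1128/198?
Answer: 24509/33 ≈ 742.70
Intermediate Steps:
737 + 1128/198 = 737 + 1128*(1/198) = 737 + 188/33 = 24509/33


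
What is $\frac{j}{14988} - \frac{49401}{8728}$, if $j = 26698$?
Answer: $- \frac{126850511}{32703816} \approx -3.8788$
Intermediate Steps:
$\frac{j}{14988} - \frac{49401}{8728} = \frac{26698}{14988} - \frac{49401}{8728} = 26698 \cdot \frac{1}{14988} - \frac{49401}{8728} = \frac{13349}{7494} - \frac{49401}{8728} = - \frac{126850511}{32703816}$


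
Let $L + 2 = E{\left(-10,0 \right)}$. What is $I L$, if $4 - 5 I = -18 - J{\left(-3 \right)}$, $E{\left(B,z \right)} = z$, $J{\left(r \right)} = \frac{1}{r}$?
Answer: $- \frac{26}{3} \approx -8.6667$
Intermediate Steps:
$I = \frac{13}{3}$ ($I = \frac{4}{5} - \frac{-18 - \frac{1}{-3}}{5} = \frac{4}{5} - \frac{-18 - - \frac{1}{3}}{5} = \frac{4}{5} - \frac{-18 + \frac{1}{3}}{5} = \frac{4}{5} - - \frac{53}{15} = \frac{4}{5} + \frac{53}{15} = \frac{13}{3} \approx 4.3333$)
$L = -2$ ($L = -2 + 0 = -2$)
$I L = \frac{13}{3} \left(-2\right) = - \frac{26}{3}$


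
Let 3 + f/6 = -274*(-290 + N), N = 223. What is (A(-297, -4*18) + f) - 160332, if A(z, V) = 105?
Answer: -50097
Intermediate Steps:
f = 110130 (f = -18 + 6*(-274*(-290 + 223)) = -18 + 6*(-274*(-67)) = -18 + 6*18358 = -18 + 110148 = 110130)
(A(-297, -4*18) + f) - 160332 = (105 + 110130) - 160332 = 110235 - 160332 = -50097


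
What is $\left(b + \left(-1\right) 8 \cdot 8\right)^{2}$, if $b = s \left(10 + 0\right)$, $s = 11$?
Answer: $2116$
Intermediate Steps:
$b = 110$ ($b = 11 \left(10 + 0\right) = 11 \cdot 10 = 110$)
$\left(b + \left(-1\right) 8 \cdot 8\right)^{2} = \left(110 + \left(-1\right) 8 \cdot 8\right)^{2} = \left(110 - 64\right)^{2} = 46^{2} = 2116$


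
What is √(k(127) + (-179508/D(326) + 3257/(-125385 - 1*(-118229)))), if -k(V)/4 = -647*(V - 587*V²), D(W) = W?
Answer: I*√8334122516094348964213/583214 ≈ 1.5653e+5*I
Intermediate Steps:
k(V) = -1519156*V² + 2588*V (k(V) = -(-2588)*(V - 587*V²) = -4*(-647*V + 379789*V²) = -1519156*V² + 2588*V)
√(k(127) + (-179508/D(326) + 3257/(-125385 - 1*(-118229)))) = √(2588*127*(1 - 587*127) + (-179508/326 + 3257/(-125385 - 1*(-118229)))) = √(2588*127*(1 - 74549) + (-179508*1/326 + 3257/(-125385 + 118229))) = √(2588*127*(-74548) + (-89754/163 + 3257/(-7156))) = √(-24502138448 + (-89754/163 + 3257*(-1/7156))) = √(-24502138448 + (-89754/163 - 3257/7156)) = √(-24502138448 - 642810515/1166428) = √(-28579980988434259/1166428) = I*√8334122516094348964213/583214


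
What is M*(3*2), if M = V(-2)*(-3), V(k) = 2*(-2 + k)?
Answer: 144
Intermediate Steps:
V(k) = -4 + 2*k
M = 24 (M = (-4 + 2*(-2))*(-3) = (-4 - 4)*(-3) = -8*(-3) = 24)
M*(3*2) = 24*(3*2) = 24*6 = 144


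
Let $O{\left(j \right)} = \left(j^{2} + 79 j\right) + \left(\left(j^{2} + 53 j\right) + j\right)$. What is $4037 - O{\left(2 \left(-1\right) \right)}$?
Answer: $4295$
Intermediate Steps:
$O{\left(j \right)} = 2 j^{2} + 133 j$ ($O{\left(j \right)} = \left(j^{2} + 79 j\right) + \left(j^{2} + 54 j\right) = 2 j^{2} + 133 j$)
$4037 - O{\left(2 \left(-1\right) \right)} = 4037 - 2 \left(-1\right) \left(133 + 2 \cdot 2 \left(-1\right)\right) = 4037 - - 2 \left(133 + 2 \left(-2\right)\right) = 4037 - - 2 \left(133 - 4\right) = 4037 - \left(-2\right) 129 = 4037 - -258 = 4037 + 258 = 4295$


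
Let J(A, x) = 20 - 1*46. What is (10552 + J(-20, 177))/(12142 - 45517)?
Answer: -10526/33375 ≈ -0.31539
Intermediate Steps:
J(A, x) = -26 (J(A, x) = 20 - 46 = -26)
(10552 + J(-20, 177))/(12142 - 45517) = (10552 - 26)/(12142 - 45517) = 10526/(-33375) = 10526*(-1/33375) = -10526/33375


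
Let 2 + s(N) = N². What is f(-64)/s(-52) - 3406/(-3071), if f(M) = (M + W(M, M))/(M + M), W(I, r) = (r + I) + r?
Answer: 4604577/4148921 ≈ 1.1098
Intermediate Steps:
W(I, r) = I + 2*r (W(I, r) = (I + r) + r = I + 2*r)
f(M) = 2 (f(M) = (M + (M + 2*M))/(M + M) = (M + 3*M)/((2*M)) = (4*M)*(1/(2*M)) = 2)
s(N) = -2 + N²
f(-64)/s(-52) - 3406/(-3071) = 2/(-2 + (-52)²) - 3406/(-3071) = 2/(-2 + 2704) - 3406*(-1/3071) = 2/2702 + 3406/3071 = 2*(1/2702) + 3406/3071 = 1/1351 + 3406/3071 = 4604577/4148921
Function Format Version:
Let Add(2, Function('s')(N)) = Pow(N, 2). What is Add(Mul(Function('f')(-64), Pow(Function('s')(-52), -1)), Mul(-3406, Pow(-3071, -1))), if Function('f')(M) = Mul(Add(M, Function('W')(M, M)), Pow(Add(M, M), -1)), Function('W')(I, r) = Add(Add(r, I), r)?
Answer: Rational(4604577, 4148921) ≈ 1.1098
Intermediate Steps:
Function('W')(I, r) = Add(I, Mul(2, r)) (Function('W')(I, r) = Add(Add(I, r), r) = Add(I, Mul(2, r)))
Function('f')(M) = 2 (Function('f')(M) = Mul(Add(M, Add(M, Mul(2, M))), Pow(Add(M, M), -1)) = Mul(Add(M, Mul(3, M)), Pow(Mul(2, M), -1)) = Mul(Mul(4, M), Mul(Rational(1, 2), Pow(M, -1))) = 2)
Function('s')(N) = Add(-2, Pow(N, 2))
Add(Mul(Function('f')(-64), Pow(Function('s')(-52), -1)), Mul(-3406, Pow(-3071, -1))) = Add(Mul(2, Pow(Add(-2, Pow(-52, 2)), -1)), Mul(-3406, Pow(-3071, -1))) = Add(Mul(2, Pow(Add(-2, 2704), -1)), Mul(-3406, Rational(-1, 3071))) = Add(Mul(2, Pow(2702, -1)), Rational(3406, 3071)) = Add(Mul(2, Rational(1, 2702)), Rational(3406, 3071)) = Add(Rational(1, 1351), Rational(3406, 3071)) = Rational(4604577, 4148921)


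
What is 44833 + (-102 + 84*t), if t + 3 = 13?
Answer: 45571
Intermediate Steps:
t = 10 (t = -3 + 13 = 10)
44833 + (-102 + 84*t) = 44833 + (-102 + 84*10) = 44833 + (-102 + 840) = 44833 + 738 = 45571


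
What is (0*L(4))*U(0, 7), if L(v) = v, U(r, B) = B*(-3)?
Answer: 0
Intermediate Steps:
U(r, B) = -3*B
(0*L(4))*U(0, 7) = (0*4)*(-3*7) = 0*(-21) = 0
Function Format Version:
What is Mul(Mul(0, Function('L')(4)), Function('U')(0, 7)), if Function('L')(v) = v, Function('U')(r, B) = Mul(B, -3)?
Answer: 0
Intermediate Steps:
Function('U')(r, B) = Mul(-3, B)
Mul(Mul(0, Function('L')(4)), Function('U')(0, 7)) = Mul(Mul(0, 4), Mul(-3, 7)) = Mul(0, -21) = 0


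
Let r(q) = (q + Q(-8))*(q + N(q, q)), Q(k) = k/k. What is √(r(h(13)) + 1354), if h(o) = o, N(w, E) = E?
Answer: √1718 ≈ 41.449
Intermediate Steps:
Q(k) = 1
r(q) = 2*q*(1 + q) (r(q) = (q + 1)*(q + q) = (1 + q)*(2*q) = 2*q*(1 + q))
√(r(h(13)) + 1354) = √(2*13*(1 + 13) + 1354) = √(2*13*14 + 1354) = √(364 + 1354) = √1718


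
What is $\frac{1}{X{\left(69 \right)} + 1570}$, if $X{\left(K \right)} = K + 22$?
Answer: $\frac{1}{1661} \approx 0.00060205$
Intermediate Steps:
$X{\left(K \right)} = 22 + K$
$\frac{1}{X{\left(69 \right)} + 1570} = \frac{1}{\left(22 + 69\right) + 1570} = \frac{1}{91 + 1570} = \frac{1}{1661}$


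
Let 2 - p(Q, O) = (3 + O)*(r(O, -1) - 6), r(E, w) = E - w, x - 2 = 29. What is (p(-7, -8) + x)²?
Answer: 1024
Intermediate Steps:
x = 31 (x = 2 + 29 = 31)
p(Q, O) = 2 - (-5 + O)*(3 + O) (p(Q, O) = 2 - (3 + O)*((O - 1*(-1)) - 6) = 2 - (3 + O)*((O + 1) - 6) = 2 - (3 + O)*((1 + O) - 6) = 2 - (3 + O)*(-5 + O) = 2 - (-5 + O)*(3 + O))
(p(-7, -8) + x)² = ((17 - 1*(-8)² + 2*(-8)) + 31)² = ((17 - 1*64 - 16) + 31)² = ((17 - 64 - 16) + 31)² = (-63 + 31)² = (-32)² = 1024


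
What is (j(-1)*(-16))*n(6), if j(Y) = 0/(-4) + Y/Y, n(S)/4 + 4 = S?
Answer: -128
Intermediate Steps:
n(S) = -16 + 4*S
j(Y) = 1 (j(Y) = 0*(-¼) + 1 = 0 + 1 = 1)
(j(-1)*(-16))*n(6) = (1*(-16))*(-16 + 4*6) = -16*(-16 + 24) = -16*8 = -128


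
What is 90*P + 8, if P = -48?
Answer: -4312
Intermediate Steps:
90*P + 8 = 90*(-48) + 8 = -4320 + 8 = -4312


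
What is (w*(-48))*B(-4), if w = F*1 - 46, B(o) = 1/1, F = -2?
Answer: 2304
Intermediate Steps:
B(o) = 1
w = -48 (w = -2*1 - 46 = -2 - 46 = -48)
(w*(-48))*B(-4) = -48*(-48)*1 = 2304*1 = 2304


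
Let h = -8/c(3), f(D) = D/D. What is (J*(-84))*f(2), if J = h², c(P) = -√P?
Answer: -1792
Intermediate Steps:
f(D) = 1
h = 8*√3/3 (h = -8*(-√3/3) = -(-8)*√3/3 = 8*√3/3 ≈ 4.6188)
J = 64/3 (J = (8*√3/3)² = 64/3 ≈ 21.333)
(J*(-84))*f(2) = ((64/3)*(-84))*1 = -1792*1 = -1792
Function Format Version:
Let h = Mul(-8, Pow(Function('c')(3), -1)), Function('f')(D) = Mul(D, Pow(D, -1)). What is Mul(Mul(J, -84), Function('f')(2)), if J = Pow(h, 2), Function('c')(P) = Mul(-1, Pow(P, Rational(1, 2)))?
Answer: -1792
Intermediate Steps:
Function('f')(D) = 1
h = Mul(Rational(8, 3), Pow(3, Rational(1, 2))) (h = Mul(-8, Pow(Mul(-1, Pow(3, Rational(1, 2))), -1)) = Mul(-8, Mul(Rational(-1, 3), Pow(3, Rational(1, 2)))) = Mul(Rational(8, 3), Pow(3, Rational(1, 2))) ≈ 4.6188)
J = Rational(64, 3) (J = Pow(Mul(Rational(8, 3), Pow(3, Rational(1, 2))), 2) = Rational(64, 3) ≈ 21.333)
Mul(Mul(J, -84), Function('f')(2)) = Mul(Mul(Rational(64, 3), -84), 1) = Mul(-1792, 1) = -1792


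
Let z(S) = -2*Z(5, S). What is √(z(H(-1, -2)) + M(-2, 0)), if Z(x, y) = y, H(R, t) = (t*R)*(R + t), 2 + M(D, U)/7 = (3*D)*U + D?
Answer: 4*I ≈ 4.0*I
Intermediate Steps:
M(D, U) = -14 + 7*D + 21*D*U (M(D, U) = -14 + 7*((3*D)*U + D) = -14 + 7*(3*D*U + D) = -14 + 7*(D + 3*D*U) = -14 + (7*D + 21*D*U) = -14 + 7*D + 21*D*U)
H(R, t) = R*t*(R + t) (H(R, t) = (R*t)*(R + t) = R*t*(R + t))
z(S) = -2*S
√(z(H(-1, -2)) + M(-2, 0)) = √(-(-2)*(-2)*(-1 - 2) + (-14 + 7*(-2) + 21*(-2)*0)) = √(-(-2)*(-2)*(-3) + (-14 - 14 + 0)) = √(-2*(-6) - 28) = √(12 - 28) = √(-16) = 4*I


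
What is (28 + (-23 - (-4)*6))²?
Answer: 841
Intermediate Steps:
(28 + (-23 - (-4)*6))² = (28 + (-23 - 1*(-24)))² = (28 + (-23 + 24))² = (28 + 1)² = 29² = 841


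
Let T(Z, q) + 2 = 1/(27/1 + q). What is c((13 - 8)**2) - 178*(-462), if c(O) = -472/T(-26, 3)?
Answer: 82476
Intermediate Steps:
T(Z, q) = -2 + 1/(27 + q) (T(Z, q) = -2 + 1/(27/1 + q) = -2 + 1/(27*1 + q) = -2 + 1/(27 + q))
c(O) = 240 (c(O) = -472*(27 + 3)/(-53 - 2*3) = -472*30/(-53 - 6) = -472/((1/30)*(-59)) = -472/(-59/30) = -472*(-30/59) = 240)
c((13 - 8)**2) - 178*(-462) = 240 - 178*(-462) = 240 - 1*(-82236) = 240 + 82236 = 82476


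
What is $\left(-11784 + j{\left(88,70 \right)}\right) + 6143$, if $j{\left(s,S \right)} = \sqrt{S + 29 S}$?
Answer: $-5641 + 10 \sqrt{21} \approx -5595.2$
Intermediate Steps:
$j{\left(s,S \right)} = \sqrt{30} \sqrt{S}$ ($j{\left(s,S \right)} = \sqrt{30 S} = \sqrt{30} \sqrt{S}$)
$\left(-11784 + j{\left(88,70 \right)}\right) + 6143 = \left(-11784 + \sqrt{30} \sqrt{70}\right) + 6143 = \left(-11784 + 10 \sqrt{21}\right) + 6143 = -5641 + 10 \sqrt{21}$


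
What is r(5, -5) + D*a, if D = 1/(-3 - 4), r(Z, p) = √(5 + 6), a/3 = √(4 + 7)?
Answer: 4*√11/7 ≈ 1.8952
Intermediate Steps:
a = 3*√11 (a = 3*√(4 + 7) = 3*√11 ≈ 9.9499)
r(Z, p) = √11
D = -⅐ (D = 1/(-7) = -⅐ ≈ -0.14286)
r(5, -5) + D*a = √11 - 3*√11/7 = 4*√11/7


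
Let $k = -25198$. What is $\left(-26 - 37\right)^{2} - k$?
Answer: $29167$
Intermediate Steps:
$\left(-26 - 37\right)^{2} - k = \left(-26 - 37\right)^{2} - -25198 = \left(-63\right)^{2} + 25198 = 3969 + 25198 = 29167$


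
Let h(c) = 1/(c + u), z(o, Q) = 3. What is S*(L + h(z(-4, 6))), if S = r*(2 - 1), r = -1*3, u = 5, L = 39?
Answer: -939/8 ≈ -117.38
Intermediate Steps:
r = -3
S = -3 (S = -3*(2 - 1) = -3*1 = -3)
h(c) = 1/(5 + c) (h(c) = 1/(c + 5) = 1/(5 + c))
S*(L + h(z(-4, 6))) = -3*(39 + 1/(5 + 3)) = -3*(39 + 1/8) = -3*(39 + ⅛) = -3*313/8 = -939/8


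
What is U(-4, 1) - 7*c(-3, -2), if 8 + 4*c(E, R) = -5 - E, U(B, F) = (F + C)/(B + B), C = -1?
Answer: 35/2 ≈ 17.500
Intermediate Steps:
U(B, F) = (-1 + F)/(2*B) (U(B, F) = (F - 1)/(B + B) = (-1 + F)/((2*B)) = (-1 + F)*(1/(2*B)) = (-1 + F)/(2*B))
c(E, R) = -13/4 - E/4 (c(E, R) = -2 + (-5 - E)/4 = -2 + (-5/4 - E/4) = -13/4 - E/4)
U(-4, 1) - 7*c(-3, -2) = (½)*(-1 + 1)/(-4) - 7*(-13/4 - ¼*(-3)) = (½)*(-¼)*0 - 7*(-13/4 + ¾) = 0 - 7*(-5/2) = 0 + 35/2 = 35/2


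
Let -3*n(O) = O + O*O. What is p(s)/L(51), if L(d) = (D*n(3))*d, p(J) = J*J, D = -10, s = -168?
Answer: 1176/85 ≈ 13.835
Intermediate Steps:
n(O) = -O/3 - O²/3 (n(O) = -(O + O*O)/3 = -(O + O²)/3 = -O/3 - O²/3)
p(J) = J²
L(d) = 40*d (L(d) = (-(-10)*3*(1 + 3)/3)*d = (-(-10)*3*4/3)*d = (-10*(-4))*d = 40*d)
p(s)/L(51) = (-168)²/((40*51)) = 28224/2040 = 28224*(1/2040) = 1176/85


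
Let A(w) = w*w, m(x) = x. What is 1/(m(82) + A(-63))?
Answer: 1/4051 ≈ 0.00024685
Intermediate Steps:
A(w) = w²
1/(m(82) + A(-63)) = 1/(82 + (-63)²) = 1/(82 + 3969) = 1/4051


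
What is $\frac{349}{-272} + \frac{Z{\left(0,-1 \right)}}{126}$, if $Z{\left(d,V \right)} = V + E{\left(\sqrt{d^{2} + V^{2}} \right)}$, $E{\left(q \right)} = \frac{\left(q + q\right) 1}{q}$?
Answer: $- \frac{21851}{17136} \approx -1.2752$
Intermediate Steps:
$E{\left(q \right)} = 2$ ($E{\left(q \right)} = \frac{2 q 1}{q} = \frac{2 q}{q} = 2$)
$Z{\left(d,V \right)} = 2 + V$ ($Z{\left(d,V \right)} = V + 2 = 2 + V$)
$\frac{349}{-272} + \frac{Z{\left(0,-1 \right)}}{126} = \frac{349}{-272} + \frac{2 - 1}{126} = 349 \left(- \frac{1}{272}\right) + 1 \cdot \frac{1}{126} = - \frac{349}{272} + \frac{1}{126} = - \frac{21851}{17136}$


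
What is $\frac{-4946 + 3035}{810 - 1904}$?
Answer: $\frac{1911}{1094} \approx 1.7468$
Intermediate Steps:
$\frac{-4946 + 3035}{810 - 1904} = - \frac{1911}{-1094} = \left(-1911\right) \left(- \frac{1}{1094}\right) = \frac{1911}{1094}$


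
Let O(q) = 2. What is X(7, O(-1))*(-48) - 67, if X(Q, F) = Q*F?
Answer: -739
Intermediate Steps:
X(Q, F) = F*Q
X(7, O(-1))*(-48) - 67 = (2*7)*(-48) - 67 = 14*(-48) - 67 = -672 - 67 = -739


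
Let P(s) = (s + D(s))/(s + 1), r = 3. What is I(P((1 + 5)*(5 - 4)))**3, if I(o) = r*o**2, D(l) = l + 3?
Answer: 307546875/117649 ≈ 2614.1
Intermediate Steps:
D(l) = 3 + l
P(s) = (3 + 2*s)/(1 + s) (P(s) = (s + (3 + s))/(s + 1) = (3 + 2*s)/(1 + s))
I(o) = 3*o**2
I(P((1 + 5)*(5 - 4)))**3 = (3*((3 + 2*((1 + 5)*(5 - 4)))/(1 + (1 + 5)*(5 - 4)))**2)**3 = (3*((3 + 2*(6*1))/(1 + 6*1))**2)**3 = (3*((3 + 2*6)/(1 + 6))**2)**3 = (3*((3 + 12)/7)**2)**3 = (3*((1/7)*15)**2)**3 = (3*(15/7)**2)**3 = (3*(225/49))**3 = (675/49)**3 = 307546875/117649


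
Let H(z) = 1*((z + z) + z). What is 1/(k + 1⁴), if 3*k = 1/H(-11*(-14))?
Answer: 1386/1387 ≈ 0.99928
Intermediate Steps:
H(z) = 3*z (H(z) = 1*(2*z + z) = 1*(3*z) = 3*z)
k = 1/1386 (k = 1/(3*((3*(-11*(-14))))) = 1/(3*((3*154))) = (⅓)/462 = (⅓)*(1/462) = 1/1386 ≈ 0.00072150)
1/(k + 1⁴) = 1/(1/1386 + 1⁴) = 1/(1/1386 + 1) = 1/(1387/1386) = 1386/1387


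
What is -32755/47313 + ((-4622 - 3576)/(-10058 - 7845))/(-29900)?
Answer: -8767064772737/12663317353050 ≈ -0.69232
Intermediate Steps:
-32755/47313 + ((-4622 - 3576)/(-10058 - 7845))/(-29900) = -32755*1/47313 - 8198/(-17903)*(-1/29900) = -32755/47313 - 8198*(-1/17903)*(-1/29900) = -32755/47313 + (8198/17903)*(-1/29900) = -32755/47313 - 4099/267649850 = -8767064772737/12663317353050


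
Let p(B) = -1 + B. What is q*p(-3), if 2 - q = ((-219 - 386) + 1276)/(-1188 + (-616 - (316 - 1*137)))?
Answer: -18548/1983 ≈ -9.3535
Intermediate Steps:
q = 4637/1983 (q = 2 - ((-219 - 386) + 1276)/(-1188 + (-616 - (316 - 1*137))) = 2 - (-605 + 1276)/(-1188 + (-616 - (316 - 137))) = 2 - 671/(-1188 + (-616 - 1*179)) = 2 - 671/(-1188 + (-616 - 179)) = 2 - 671/(-1188 - 795) = 2 - 671/(-1983) = 2 - 671*(-1)/1983 = 2 - 1*(-671/1983) = 2 + 671/1983 = 4637/1983 ≈ 2.3384)
q*p(-3) = 4637*(-1 - 3)/1983 = (4637/1983)*(-4) = -18548/1983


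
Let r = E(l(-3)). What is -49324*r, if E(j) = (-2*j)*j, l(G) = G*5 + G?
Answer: 31961952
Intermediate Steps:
l(G) = 6*G (l(G) = 5*G + G = 6*G)
E(j) = -2*j²
r = -648 (r = -2*(6*(-3))² = -2*(-18)² = -2*324 = -648)
-49324*r = -49324*(-648) = 31961952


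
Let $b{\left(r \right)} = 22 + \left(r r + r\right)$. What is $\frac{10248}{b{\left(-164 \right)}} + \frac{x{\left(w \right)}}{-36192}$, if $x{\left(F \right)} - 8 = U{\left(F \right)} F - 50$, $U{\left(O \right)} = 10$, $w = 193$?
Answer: $\frac{18337}{55419} \approx 0.33088$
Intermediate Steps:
$x{\left(F \right)} = -42 + 10 F$ ($x{\left(F \right)} = 8 + \left(10 F - 50\right) = 8 + \left(-50 + 10 F\right) = -42 + 10 F$)
$b{\left(r \right)} = 22 + r + r^{2}$ ($b{\left(r \right)} = 22 + \left(r^{2} + r\right) = 22 + \left(r + r^{2}\right) = 22 + r + r^{2}$)
$\frac{10248}{b{\left(-164 \right)}} + \frac{x{\left(w \right)}}{-36192} = \frac{10248}{22 - 164 + \left(-164\right)^{2}} + \frac{-42 + 10 \cdot 193}{-36192} = \frac{10248}{22 - 164 + 26896} + \left(-42 + 1930\right) \left(- \frac{1}{36192}\right) = \frac{10248}{26754} + 1888 \left(- \frac{1}{36192}\right) = 10248 \cdot \frac{1}{26754} - \frac{59}{1131} = \frac{244}{637} - \frac{59}{1131} = \frac{18337}{55419}$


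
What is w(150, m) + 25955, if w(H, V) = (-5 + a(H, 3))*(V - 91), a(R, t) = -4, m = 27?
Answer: 26531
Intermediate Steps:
w(H, V) = 819 - 9*V (w(H, V) = (-5 - 4)*(V - 91) = -9*(-91 + V) = 819 - 9*V)
w(150, m) + 25955 = (819 - 9*27) + 25955 = (819 - 243) + 25955 = 576 + 25955 = 26531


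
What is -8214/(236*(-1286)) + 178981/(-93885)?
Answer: -2434038463/1295169180 ≈ -1.8793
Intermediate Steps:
-8214/(236*(-1286)) + 178981/(-93885) = -8214/(-303496) + 178981*(-1/93885) = -8214*(-1/303496) - 16271/8535 = 4107/151748 - 16271/8535 = -2434038463/1295169180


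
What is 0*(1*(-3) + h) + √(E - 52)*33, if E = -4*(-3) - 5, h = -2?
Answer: 99*I*√5 ≈ 221.37*I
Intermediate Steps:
E = 7 (E = 12 - 5 = 7)
0*(1*(-3) + h) + √(E - 52)*33 = 0*(1*(-3) - 2) + √(7 - 52)*33 = 0*(-3 - 2) + √(-45)*33 = 0*(-5) + (3*I*√5)*33 = 0 + 99*I*√5 = 99*I*√5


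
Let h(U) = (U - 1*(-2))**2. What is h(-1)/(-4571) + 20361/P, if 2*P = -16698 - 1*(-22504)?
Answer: 93067228/13269613 ≈ 7.0136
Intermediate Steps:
P = 2903 (P = (-16698 - 1*(-22504))/2 = (-16698 + 22504)/2 = (1/2)*5806 = 2903)
h(U) = (2 + U)**2 (h(U) = (U + 2)**2 = (2 + U)**2)
h(-1)/(-4571) + 20361/P = (2 - 1)**2/(-4571) + 20361/2903 = 1**2*(-1/4571) + 20361*(1/2903) = 1*(-1/4571) + 20361/2903 = -1/4571 + 20361/2903 = 93067228/13269613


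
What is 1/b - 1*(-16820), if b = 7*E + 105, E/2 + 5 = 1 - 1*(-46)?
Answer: 11656261/693 ≈ 16820.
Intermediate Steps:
E = 84 (E = -10 + 2*(1 - 1*(-46)) = -10 + 2*(1 + 46) = -10 + 2*47 = -10 + 94 = 84)
b = 693 (b = 7*84 + 105 = 588 + 105 = 693)
1/b - 1*(-16820) = 1/693 - 1*(-16820) = 1/693 + 16820 = 11656261/693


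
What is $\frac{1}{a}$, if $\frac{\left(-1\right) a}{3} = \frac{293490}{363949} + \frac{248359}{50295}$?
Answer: $- \frac{6101604985}{105151089241} \approx -0.058027$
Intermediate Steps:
$a = - \frac{105151089241}{6101604985}$ ($a = - 3 \left(\frac{293490}{363949} + \frac{248359}{50295}\right) = \left(-3\right) \frac{105151089241}{18304814955} = - \frac{105151089241}{6101604985} \approx -17.233$)
$\frac{1}{a} = \frac{1}{- \frac{105151089241}{6101604985}} = - \frac{6101604985}{105151089241}$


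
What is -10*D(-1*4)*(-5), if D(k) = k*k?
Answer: 800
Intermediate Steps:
D(k) = k²
-10*D(-1*4)*(-5) = -10*(-1*4)²*(-5) = -10*(-4)²*(-5) = -10*16*(-5) = -160*(-5) = 800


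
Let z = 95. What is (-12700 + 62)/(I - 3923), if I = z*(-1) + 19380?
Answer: -6319/7681 ≈ -0.82268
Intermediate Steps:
I = 19285 (I = 95*(-1) + 19380 = -95 + 19380 = 19285)
(-12700 + 62)/(I - 3923) = (-12700 + 62)/(19285 - 3923) = -12638/15362 = -12638*1/15362 = -6319/7681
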